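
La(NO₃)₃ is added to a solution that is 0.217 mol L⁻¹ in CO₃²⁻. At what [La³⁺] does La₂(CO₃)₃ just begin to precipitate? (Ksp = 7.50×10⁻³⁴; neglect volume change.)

2.71×10⁻¹⁶ M

A salt starts to precipitate once the ion product Q reaches its Ksp.
La₂(CO₃)₃(s) ⇌ 2 La³⁺(aq) + 3 CO₃²⁻(aq)
Ksp = [La³⁺]^2[CO₃²⁻]^3 = [La³⁺]^2(0.217)^3
[La³⁺]^2 = 7.50×10⁻³⁴ / (0.217)^3 = 7.34×10⁻³²
[La³⁺] = 2.71×10⁻¹⁶ mol L⁻¹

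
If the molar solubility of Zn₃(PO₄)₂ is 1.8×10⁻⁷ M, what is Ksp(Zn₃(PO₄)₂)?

Ksp = 2.0×10⁻³²

Zn₃(PO₄)₂(s) ⇌ 3 Zn²⁺(aq) + 2 PO₄³⁻(aq)
With molar solubility s: [Zn²⁺] = 3s, [PO₄³⁻] = 2s.
Ksp = [Zn²⁺]^3[PO₄³⁻]^2 = (3s)^3 · (2s)^2 = 108s^5
Ksp = 108 × (1.8×10⁻⁷)^5 = 2.0×10⁻³²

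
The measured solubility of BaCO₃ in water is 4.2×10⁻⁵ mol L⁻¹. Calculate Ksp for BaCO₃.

Ksp = 1.8×10⁻⁹

BaCO₃(s) ⇌ Ba²⁺(aq) + CO₃²⁻(aq)
Call the molar solubility s, so that [Ba²⁺] = s and [CO₃²⁻] = s.
Ksp = [Ba²⁺][CO₃²⁻] = s · s = s^2
Ksp = (4.2×10⁻⁵)^2 = 1.8×10⁻⁹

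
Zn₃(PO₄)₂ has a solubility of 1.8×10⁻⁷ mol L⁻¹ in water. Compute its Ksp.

Ksp = 2.0×10⁻³²

Zn₃(PO₄)₂(s) ⇌ 3 Zn²⁺(aq) + 2 PO₄³⁻(aq)
With molar solubility s: [Zn²⁺] = 3s, [PO₄³⁻] = 2s.
Ksp = [Zn²⁺]^3[PO₄³⁻]^2 = (3s)^3 · (2s)^2 = 108s^5
Ksp = 108 × (1.8×10⁻⁷)^5 = 2.0×10⁻³²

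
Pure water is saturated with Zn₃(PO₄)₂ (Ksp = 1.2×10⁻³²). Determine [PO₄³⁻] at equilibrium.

3.2×10⁻⁷ M

Zn₃(PO₄)₂(s) ⇌ 3 Zn²⁺(aq) + 2 PO₄³⁻(aq)
Call the molar solubility s, so that [Zn²⁺] = 3s and [PO₄³⁻] = 2s.
Ksp = [Zn²⁺]^3[PO₄³⁻]^2 = (3s)^3 · (2s)^2 = 108s^5 = 1.2×10⁻³²
s = 1.6×10⁻⁷ mol L⁻¹
[PO₄³⁻] = 2s = 3.2×10⁻⁷ mol L⁻¹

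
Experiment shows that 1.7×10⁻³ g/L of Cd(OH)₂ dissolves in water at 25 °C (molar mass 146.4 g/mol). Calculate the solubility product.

Convert to molarity: s = 1.7×10⁻³ / 146.4 = 1.161×10⁻⁵ mol/L
Cd(OH)₂(s) ⇌ Cd²⁺(aq) + 2 OH⁻(aq)
If s mol/L of Cd(OH)₂ dissolves, [Cd²⁺] = s and [OH⁻] = 2s.
Ksp = [Cd²⁺][OH⁻]^2 = s · (2s)^2 = 4s^3
Ksp = 4 × (1.161×10⁻⁵)^3 = 6.3×10⁻¹⁵

Ksp = 6.3×10⁻¹⁵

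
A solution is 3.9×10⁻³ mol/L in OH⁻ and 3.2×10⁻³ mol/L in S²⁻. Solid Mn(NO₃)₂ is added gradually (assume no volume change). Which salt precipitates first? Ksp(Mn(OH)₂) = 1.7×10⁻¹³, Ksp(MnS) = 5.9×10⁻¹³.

Precipitation begins when Q = Ksp.
For Mn(OH)₂: [Mn²⁺] = (Ksp/[OH⁻]^2) = 1.1×10⁻⁸ mol/L
For MnS: [Mn²⁺] = (Ksp/[S²⁻]) = 1.8×10⁻¹⁰ mol/L
The smaller threshold [Mn²⁺] is reached first, so MnS precipitates first.

MnS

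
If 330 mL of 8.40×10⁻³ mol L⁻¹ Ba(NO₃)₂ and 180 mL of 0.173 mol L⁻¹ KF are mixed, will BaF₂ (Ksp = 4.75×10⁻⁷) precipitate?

After mixing, V = 330 mL + 180 mL = 510 mL.
[Ba²⁺] = (8.40×10⁻³)(330)/510 = 5.44×10⁻³ mol L⁻¹
[F⁻] = (0.173)(180)/510 = 6.11×10⁻² mol L⁻¹
Q = [Ba²⁺][F⁻]^2 = 2.03×10⁻⁵
Q = 2.03×10⁻⁵ > Ksp = 4.75×10⁻⁷, so the solution is supersaturated and BaF₂ precipitates.

Yes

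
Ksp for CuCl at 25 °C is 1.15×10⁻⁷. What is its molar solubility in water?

CuCl(s) ⇌ Cu⁺(aq) + Cl⁻(aq)
Call the molar solubility s, so that [Cu⁺] = s and [Cl⁻] = s.
Ksp = [Cu⁺][Cl⁻] = s · s = s^2
s^2 = 1.15×10⁻⁷
s = (1.15×10⁻⁷)^(1/2) = 3.39×10⁻⁴ M

3.39×10⁻⁴ M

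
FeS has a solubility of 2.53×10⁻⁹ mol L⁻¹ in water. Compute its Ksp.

Ksp = 6.40×10⁻¹⁸

FeS(s) ⇌ Fe²⁺(aq) + S²⁻(aq)
If s mol/L of FeS dissolves, [Fe²⁺] = s and [S²⁻] = s.
Ksp = [Fe²⁺][S²⁻] = s · s = s^2
Ksp = (2.53×10⁻⁹)^2 = 6.40×10⁻¹⁸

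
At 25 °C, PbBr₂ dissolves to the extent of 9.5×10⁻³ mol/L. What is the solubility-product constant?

Ksp = 3.4×10⁻⁶

PbBr₂(s) ⇌ Pb²⁺(aq) + 2 Br⁻(aq)
For each mole of PbBr₂ that dissolves per liter, [Pb²⁺] = s and [Br⁻] = 2s; let s denote this solubility.
Ksp = [Pb²⁺][Br⁻]^2 = s · (2s)^2 = 4s^3
Ksp = 4 × (9.5×10⁻³)^3 = 3.4×10⁻⁶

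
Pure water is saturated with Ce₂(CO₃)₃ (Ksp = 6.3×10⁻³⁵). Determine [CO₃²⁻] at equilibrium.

1.7×10⁻⁷ M

Ce₂(CO₃)₃(s) ⇌ 2 Ce³⁺(aq) + 3 CO₃²⁻(aq)
For each mole of Ce₂(CO₃)₃ that dissolves per liter, [Ce³⁺] = 2s and [CO₃²⁻] = 3s; let s denote this solubility.
Ksp = [Ce³⁺]^2[CO₃²⁻]^3 = (2s)^2 · (3s)^3 = 108s^5 = 6.3×10⁻³⁵
s = 5.7×10⁻⁸ mol/L
[CO₃²⁻] = 3s = 1.7×10⁻⁷ mol/L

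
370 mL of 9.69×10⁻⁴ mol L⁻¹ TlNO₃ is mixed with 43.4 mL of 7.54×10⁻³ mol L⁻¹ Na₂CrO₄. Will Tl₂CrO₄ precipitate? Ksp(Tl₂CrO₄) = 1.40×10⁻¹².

Total volume after mixing = 370 + 43.4 = 413.4 mL.
[Tl⁺] = (9.69×10⁻⁴)(370)/413.4 = 8.67×10⁻⁴ mol L⁻¹
[CrO₄²⁻] = (7.54×10⁻³)(43.4)/413.4 = 7.92×10⁻⁴ mol L⁻¹
Q = [Tl⁺]^2[CrO₄²⁻] = 5.95×10⁻¹⁰
Because Q > Ksp (5.95×10⁻¹⁰ vs 1.40×10⁻¹²), a precipitate of Tl₂CrO₄ forms.

Yes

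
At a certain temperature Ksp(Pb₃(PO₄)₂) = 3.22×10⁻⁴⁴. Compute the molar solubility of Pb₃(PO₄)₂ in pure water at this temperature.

7.85×10⁻¹⁰ M

Pb₃(PO₄)₂(s) ⇌ 3 Pb²⁺(aq) + 2 PO₄³⁻(aq)
If s mol/L of Pb₃(PO₄)₂ dissolves, [Pb²⁺] = 3s and [PO₄³⁻] = 2s.
Ksp = [Pb²⁺]^3[PO₄³⁻]^2 = (3s)^3 · (2s)^2 = 108s^5
108s^5 = 3.22×10⁻⁴⁴  ⇒  s^5 = 2.98×10⁻⁴⁶
Taking the 5th root, s = 7.85×10⁻¹⁰ mol L⁻¹.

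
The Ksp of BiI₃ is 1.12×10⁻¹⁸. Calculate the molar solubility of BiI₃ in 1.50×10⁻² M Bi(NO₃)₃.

1.40×10⁻⁶ M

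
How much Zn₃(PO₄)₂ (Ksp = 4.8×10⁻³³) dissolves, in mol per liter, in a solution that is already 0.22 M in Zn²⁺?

Zn₃(PO₄)₂(s) ⇌ 3 Zn²⁺(aq) + 2 PO₄³⁻(aq)
Let s be the solubility of Zn₃(PO₄)₂ here. The common ion gives [Zn²⁺] ≈ 0.22 M, and [PO₄³⁻] = 2s.
Ksp = [Zn²⁺]^3[PO₄³⁻]^2 = (0.22)^3(2s)^2
(2s)^2 = 4.8×10⁻³³ / (0.22)^3 = 4.5×10⁻³¹
s = 3.4×10⁻¹⁶ M

3.4×10⁻¹⁶ M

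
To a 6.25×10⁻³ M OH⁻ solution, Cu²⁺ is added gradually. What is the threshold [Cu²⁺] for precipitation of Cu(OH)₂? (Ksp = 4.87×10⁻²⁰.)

1.25×10⁻¹⁵ M

Precipitation begins when Q = Ksp.
Cu(OH)₂(s) ⇌ Cu²⁺(aq) + 2 OH⁻(aq)
Ksp = [Cu²⁺][OH⁻]^2 = [Cu²⁺](6.25×10⁻³)^2
[Cu²⁺] = 4.87×10⁻²⁰ / (6.25×10⁻³)^2 = 1.25×10⁻¹⁵
[Cu²⁺] = 1.25×10⁻¹⁵ M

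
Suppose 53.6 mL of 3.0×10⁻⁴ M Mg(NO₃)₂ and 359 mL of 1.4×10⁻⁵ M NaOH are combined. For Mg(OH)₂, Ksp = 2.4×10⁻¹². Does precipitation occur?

No

The combined volume is 412.6 mL.
[Mg²⁺] = (3.0×10⁻⁴)(53.6)/412.6 = 3.9×10⁻⁵ M
[OH⁻] = (1.4×10⁻⁵)(359)/412.6 = 1.2×10⁻⁵ M
Q = [Mg²⁺][OH⁻]^2 = 5.8×10⁻¹⁵
Q = 5.8×10⁻¹⁵ < Ksp = 2.4×10⁻¹², so the solution is unsaturated and no precipitate forms.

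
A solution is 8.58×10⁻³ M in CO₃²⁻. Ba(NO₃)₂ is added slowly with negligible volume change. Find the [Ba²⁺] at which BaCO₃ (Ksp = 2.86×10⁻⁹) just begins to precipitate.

3.33×10⁻⁷ M

A salt starts to precipitate once the ion product Q reaches its Ksp.
BaCO₃(s) ⇌ Ba²⁺(aq) + CO₃²⁻(aq)
Ksp = [Ba²⁺][CO₃²⁻] = [Ba²⁺](8.58×10⁻³)
[Ba²⁺] = 2.86×10⁻⁹ / (8.58×10⁻³) = 3.33×10⁻⁷
[Ba²⁺] = 3.33×10⁻⁷ M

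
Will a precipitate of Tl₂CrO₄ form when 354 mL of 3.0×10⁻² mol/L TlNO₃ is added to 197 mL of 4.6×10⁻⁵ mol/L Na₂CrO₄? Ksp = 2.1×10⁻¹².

After mixing, V = 354 mL + 197 mL = 551 mL.
[Tl⁺] = (3.0×10⁻²)(354)/551 = 1.9×10⁻² mol/L
[CrO₄²⁻] = (4.6×10⁻⁵)(197)/551 = 1.6×10⁻⁵ mol/L
Q = [Tl⁺]^2[CrO₄²⁻] = 6.1×10⁻⁹
Because Q > Ksp (6.1×10⁻⁹ vs 2.1×10⁻¹²), a precipitate of Tl₂CrO₄ forms.

Yes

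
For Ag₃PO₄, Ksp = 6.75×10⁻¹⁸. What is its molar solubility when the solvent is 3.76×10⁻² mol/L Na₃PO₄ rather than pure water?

1.88×10⁻⁶ M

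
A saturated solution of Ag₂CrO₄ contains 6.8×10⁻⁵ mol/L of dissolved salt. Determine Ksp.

Ag₂CrO₄(s) ⇌ 2 Ag⁺(aq) + CrO₄²⁻(aq)
With molar solubility s: [Ag⁺] = 2s, [CrO₄²⁻] = s.
Ksp = [Ag⁺]^2[CrO₄²⁻] = (2s)^2 · s = 4s^3
Ksp = 4 × (6.8×10⁻⁵)^3 = 1.3×10⁻¹²

Ksp = 1.3×10⁻¹²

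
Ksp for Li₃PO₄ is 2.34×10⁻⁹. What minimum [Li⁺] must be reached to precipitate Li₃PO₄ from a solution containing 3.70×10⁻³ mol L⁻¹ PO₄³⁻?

8.58×10⁻³ M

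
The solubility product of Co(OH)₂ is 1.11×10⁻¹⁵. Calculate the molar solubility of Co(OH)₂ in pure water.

6.52×10⁻⁶ M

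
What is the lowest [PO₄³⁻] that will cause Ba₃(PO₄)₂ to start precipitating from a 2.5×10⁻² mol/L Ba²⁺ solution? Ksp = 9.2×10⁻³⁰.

7.7×10⁻¹³ M

Precipitation begins when Q = Ksp.
Ba₃(PO₄)₂(s) ⇌ 3 Ba²⁺(aq) + 2 PO₄³⁻(aq)
Ksp = [Ba²⁺]^3[PO₄³⁻]^2 = [PO₄³⁻]^2(2.5×10⁻²)^3
[PO₄³⁻]^2 = 9.2×10⁻³⁰ / (2.5×10⁻²)^3 = 5.9×10⁻²⁵
[PO₄³⁻] = 7.7×10⁻¹³ mol/L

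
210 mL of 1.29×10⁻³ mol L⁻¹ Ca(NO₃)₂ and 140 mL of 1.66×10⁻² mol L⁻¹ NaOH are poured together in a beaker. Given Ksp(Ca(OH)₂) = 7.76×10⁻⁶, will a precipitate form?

The combined volume is 350 mL.
[Ca²⁺] = (1.29×10⁻³)(210)/350 = 7.74×10⁻⁴ mol L⁻¹
[OH⁻] = (1.66×10⁻²)(140)/350 = 6.64×10⁻³ mol L⁻¹
Q = [Ca²⁺][OH⁻]^2 = 3.41×10⁻⁸
Q = 3.41×10⁻⁸ < Ksp = 7.76×10⁻⁶, so the solution is unsaturated and no precipitate forms.

No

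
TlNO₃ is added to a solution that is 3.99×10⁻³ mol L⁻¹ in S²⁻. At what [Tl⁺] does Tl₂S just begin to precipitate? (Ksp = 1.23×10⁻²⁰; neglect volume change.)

Precipitation begins when Q = Ksp.
Tl₂S(s) ⇌ 2 Tl⁺(aq) + S²⁻(aq)
Ksp = [Tl⁺]^2[S²⁻] = [Tl⁺]^2(3.99×10⁻³)
[Tl⁺]^2 = 1.23×10⁻²⁰ / (3.99×10⁻³) = 3.08×10⁻¹⁸
[Tl⁺] = 1.76×10⁻⁹ mol L⁻¹

1.76×10⁻⁹ M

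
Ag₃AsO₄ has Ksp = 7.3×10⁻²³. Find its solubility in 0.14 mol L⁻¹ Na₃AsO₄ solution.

2.7×10⁻⁸ M

Ag₃AsO₄(s) ⇌ 3 Ag⁺(aq) + AsO₄³⁻(aq)
Let s be the solubility of Ag₃AsO₄ here. The common ion gives [AsO₄³⁻] ≈ 0.14 mol L⁻¹, and [Ag⁺] = 3s.
Ksp = [Ag⁺]^3[AsO₄³⁻] = (3s)^3(0.14)
(3s)^3 = 7.3×10⁻²³ / (0.14) = 5.2×10⁻²²
s = 2.7×10⁻⁸ mol L⁻¹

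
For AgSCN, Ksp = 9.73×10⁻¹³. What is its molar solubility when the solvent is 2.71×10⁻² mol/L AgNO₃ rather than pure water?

AgSCN(s) ⇌ Ag⁺(aq) + SCN⁻(aq)
Ag⁺ is already present at 2.71×10⁻² mol/L. If s mol/L of AgSCN dissolves, [SCN⁻] = s while [Ag⁺] ≈ 2.71×10⁻² mol/L.
Ksp = [Ag⁺][SCN⁻] = (2.71×10⁻²)s
s = 9.73×10⁻¹³ / (2.71×10⁻²) = 3.59×10⁻¹¹
s = 3.59×10⁻¹¹ mol/L

3.59×10⁻¹¹ M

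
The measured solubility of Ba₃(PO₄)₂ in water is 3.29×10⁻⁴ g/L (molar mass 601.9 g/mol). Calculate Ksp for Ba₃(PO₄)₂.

s = (3.29×10⁻⁴ g L⁻¹)/(601.9 g mol⁻¹) = 5.4660×10⁻⁷ M
Ba₃(PO₄)₂(s) ⇌ 3 Ba²⁺(aq) + 2 PO₄³⁻(aq)
If s mol/L of Ba₃(PO₄)₂ dissolves, [Ba²⁺] = 3s and [PO₄³⁻] = 2s.
Ksp = [Ba²⁺]^3[PO₄³⁻]^2 = (3s)^3 · (2s)^2 = 108s^5
Ksp = 108 × (5.4660×10⁻⁷)^5 = 5.27×10⁻³⁰

Ksp = 5.27×10⁻³⁰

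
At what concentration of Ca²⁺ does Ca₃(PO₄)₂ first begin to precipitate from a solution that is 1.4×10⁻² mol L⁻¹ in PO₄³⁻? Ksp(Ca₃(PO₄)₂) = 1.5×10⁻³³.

Precipitation of each salt begins when its ion product equals Ksp.
Ca₃(PO₄)₂(s) ⇌ 3 Ca²⁺(aq) + 2 PO₄³⁻(aq)
Ksp = [Ca²⁺]^3[PO₄³⁻]^2 = [Ca²⁺]^3(1.4×10⁻²)^2
[Ca²⁺]^3 = 1.5×10⁻³³ / (1.4×10⁻²)^2 = 7.7×10⁻³⁰
[Ca²⁺] = 2.0×10⁻¹⁰ mol L⁻¹

2.0×10⁻¹⁰ M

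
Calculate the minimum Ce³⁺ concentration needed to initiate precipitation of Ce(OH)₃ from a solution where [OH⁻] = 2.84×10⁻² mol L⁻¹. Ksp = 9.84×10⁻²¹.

4.30×10⁻¹⁶ M

Each salt precipitates once Q = Ksp for that salt.
Ce(OH)₃(s) ⇌ Ce³⁺(aq) + 3 OH⁻(aq)
Ksp = [Ce³⁺][OH⁻]^3 = [Ce³⁺](2.84×10⁻²)^3
[Ce³⁺] = 9.84×10⁻²¹ / (2.84×10⁻²)^3 = 4.30×10⁻¹⁶
[Ce³⁺] = 4.30×10⁻¹⁶ mol L⁻¹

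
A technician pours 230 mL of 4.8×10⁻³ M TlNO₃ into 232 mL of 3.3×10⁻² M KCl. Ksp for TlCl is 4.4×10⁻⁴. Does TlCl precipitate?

After mixing, V = 230 mL + 232 mL = 462 mL.
[Tl⁺] = (4.8×10⁻³)(230)/462 = 2.4×10⁻³ M
[Cl⁻] = (3.3×10⁻²)(232)/462 = 1.7×10⁻² M
Q = [Tl⁺][Cl⁻] = 4.0×10⁻⁵
Q = 4.0×10⁻⁵ < Ksp = 4.4×10⁻⁴, so the solution is unsaturated and no precipitate forms.

No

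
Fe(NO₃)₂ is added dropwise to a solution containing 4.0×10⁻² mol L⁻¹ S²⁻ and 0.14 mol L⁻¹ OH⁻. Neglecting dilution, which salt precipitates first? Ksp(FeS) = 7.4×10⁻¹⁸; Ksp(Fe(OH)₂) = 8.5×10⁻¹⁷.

Precipitation begins when Q = Ksp.
For FeS: [Fe²⁺] = (Ksp/[S²⁻]) = 1.9×10⁻¹⁶ mol L⁻¹
For Fe(OH)₂: [Fe²⁺] = (Ksp/[OH⁻]^2) = 4.3×10⁻¹⁵ mol L⁻¹
The smaller threshold [Fe²⁺] is reached first, so FeS precipitates first.

FeS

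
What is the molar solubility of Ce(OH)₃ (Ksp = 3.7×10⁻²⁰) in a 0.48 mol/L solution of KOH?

Ce(OH)₃(s) ⇌ Ce³⁺(aq) + 3 OH⁻(aq)
Let s be the solubility of Ce(OH)₃ here. The common ion gives [OH⁻] ≈ 0.48 mol/L, and [Ce³⁺] = s.
Ksp = [Ce³⁺][OH⁻]^3 = s(0.48)^3
s = 3.7×10⁻²⁰ / (0.48)^3 = 3.3×10⁻¹⁹
s = 3.3×10⁻¹⁹ mol/L

3.3×10⁻¹⁹ M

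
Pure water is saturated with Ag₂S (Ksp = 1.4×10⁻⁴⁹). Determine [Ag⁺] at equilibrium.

Ag₂S(s) ⇌ 2 Ag⁺(aq) + S²⁻(aq)
If s mol/L of Ag₂S dissolves, [Ag⁺] = 2s and [S²⁻] = s.
Ksp = [Ag⁺]^2[S²⁻] = (2s)^2 · s = 4s^3 = 1.4×10⁻⁴⁹
s = 3.3×10⁻¹⁷ M
[Ag⁺] = 2s = 6.5×10⁻¹⁷ M

6.5×10⁻¹⁷ M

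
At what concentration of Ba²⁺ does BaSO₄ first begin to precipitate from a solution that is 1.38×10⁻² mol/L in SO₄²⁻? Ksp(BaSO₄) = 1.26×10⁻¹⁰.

Precipitation of each salt begins when its ion product equals Ksp.
BaSO₄(s) ⇌ Ba²⁺(aq) + SO₄²⁻(aq)
Ksp = [Ba²⁺][SO₄²⁻] = [Ba²⁺](1.38×10⁻²)
[Ba²⁺] = 1.26×10⁻¹⁰ / (1.38×10⁻²) = 9.13×10⁻⁹
[Ba²⁺] = 9.13×10⁻⁹ mol/L

9.13×10⁻⁹ M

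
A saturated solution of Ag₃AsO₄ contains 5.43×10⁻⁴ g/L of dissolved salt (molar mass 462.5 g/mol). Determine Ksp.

s = (5.43×10⁻⁴ g L⁻¹)/(462.5 g mol⁻¹) = 1.1741×10⁻⁶ M
Ag₃AsO₄(s) ⇌ 3 Ag⁺(aq) + AsO₄³⁻(aq)
Call the molar solubility s, so that [Ag⁺] = 3s and [AsO₄³⁻] = s.
Ksp = [Ag⁺]^3[AsO₄³⁻] = (3s)^3 · s = 27s^4
Ksp = 27 × (1.1741×10⁻⁶)^4 = 5.13×10⁻²³

Ksp = 5.13×10⁻²³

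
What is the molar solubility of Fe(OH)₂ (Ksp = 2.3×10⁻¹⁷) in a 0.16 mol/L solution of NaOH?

9.0×10⁻¹⁶ M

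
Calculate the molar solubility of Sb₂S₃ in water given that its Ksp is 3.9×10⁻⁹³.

1.3×10⁻¹⁹ M

Sb₂S₃(s) ⇌ 2 Sb³⁺(aq) + 3 S²⁻(aq)
Call the molar solubility s, so that [Sb³⁺] = 2s and [S²⁻] = 3s.
Ksp = [Sb³⁺]^2[S²⁻]^3 = (2s)^2 · (3s)^3 = 108s^5
108s^5 = 3.9×10⁻⁹³  ⇒  s^5 = 3.6×10⁻⁹⁵
Taking the 5th root, s = 1.3×10⁻¹⁹ M.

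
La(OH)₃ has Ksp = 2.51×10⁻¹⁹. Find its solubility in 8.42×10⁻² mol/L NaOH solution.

La(OH)₃(s) ⇌ La³⁺(aq) + 3 OH⁻(aq)
OH⁻ is already present at 8.42×10⁻² mol/L. If s mol/L of La(OH)₃ dissolves, [La³⁺] = s while [OH⁻] ≈ 8.42×10⁻² mol/L.
Ksp = [La³⁺][OH⁻]^3 = s(8.42×10⁻²)^3
s = 2.51×10⁻¹⁹ / (8.42×10⁻²)^3 = 4.20×10⁻¹⁶
s = 4.20×10⁻¹⁶ mol/L

4.20×10⁻¹⁶ M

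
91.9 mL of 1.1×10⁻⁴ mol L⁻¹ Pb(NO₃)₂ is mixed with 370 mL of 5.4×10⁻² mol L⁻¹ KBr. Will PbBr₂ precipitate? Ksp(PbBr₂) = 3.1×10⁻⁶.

The combined volume is 461.9 mL.
[Pb²⁺] = (1.1×10⁻⁴)(91.9)/461.9 = 2.2×10⁻⁵ mol L⁻¹
[Br⁻] = (5.4×10⁻²)(370)/461.9 = 4.3×10⁻² mol L⁻¹
Q = [Pb²⁺][Br⁻]^2 = 4.1×10⁻⁸
Q < Ksp (4.1×10⁻⁸ vs 3.1×10⁻⁶); the solution remains unsaturated and no precipitate forms.

No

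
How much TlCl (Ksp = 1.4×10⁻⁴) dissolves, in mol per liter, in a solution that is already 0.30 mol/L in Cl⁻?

TlCl(s) ⇌ Tl⁺(aq) + Cl⁻(aq)
Let s be the solubility of TlCl here. The common ion gives [Cl⁻] ≈ 0.30 mol/L, and [Tl⁺] = s.
Ksp = [Tl⁺][Cl⁻] = s(0.30)
s = 1.4×10⁻⁴ / (0.30) = 4.7×10⁻⁴
s = 4.7×10⁻⁴ mol/L

4.7×10⁻⁴ M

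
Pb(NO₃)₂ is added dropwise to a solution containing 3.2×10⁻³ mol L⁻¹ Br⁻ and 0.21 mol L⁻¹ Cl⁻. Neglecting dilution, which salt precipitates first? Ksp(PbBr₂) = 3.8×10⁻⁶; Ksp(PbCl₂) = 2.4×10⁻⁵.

PbCl₂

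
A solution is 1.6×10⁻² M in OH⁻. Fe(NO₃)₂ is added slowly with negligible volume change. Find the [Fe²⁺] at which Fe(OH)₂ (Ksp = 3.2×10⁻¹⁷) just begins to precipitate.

Precipitation begins when Q = Ksp.
Fe(OH)₂(s) ⇌ Fe²⁺(aq) + 2 OH⁻(aq)
Ksp = [Fe²⁺][OH⁻]^2 = [Fe²⁺](1.6×10⁻²)^2
[Fe²⁺] = 3.2×10⁻¹⁷ / (1.6×10⁻²)^2 = 1.3×10⁻¹³
[Fe²⁺] = 1.3×10⁻¹³ M

1.3×10⁻¹³ M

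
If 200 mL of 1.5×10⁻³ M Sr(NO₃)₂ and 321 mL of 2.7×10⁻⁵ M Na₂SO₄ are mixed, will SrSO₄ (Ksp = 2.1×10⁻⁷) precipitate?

No

The combined volume is 521 mL.
[Sr²⁺] = (1.5×10⁻³)(200)/521 = 5.8×10⁻⁴ M
[SO₄²⁻] = (2.7×10⁻⁵)(321)/521 = 1.7×10⁻⁵ M
Q = [Sr²⁺][SO₄²⁻] = 9.6×10⁻⁹
Q < Ksp (9.6×10⁻⁹ vs 2.1×10⁻⁷); the solution remains unsaturated and no precipitate forms.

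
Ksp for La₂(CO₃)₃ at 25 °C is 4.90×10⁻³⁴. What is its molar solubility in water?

La₂(CO₃)₃(s) ⇌ 2 La³⁺(aq) + 3 CO₃²⁻(aq)
Call the molar solubility s, so that [La³⁺] = 2s and [CO₃²⁻] = 3s.
Ksp = [La³⁺]^2[CO₃²⁻]^3 = (2s)^2 · (3s)^3 = 108s^5
108s^5 = 4.90×10⁻³⁴  ⇒  s^5 = 4.54×10⁻³⁶
s = 8.54×10⁻⁸ mol/L

8.54×10⁻⁸ M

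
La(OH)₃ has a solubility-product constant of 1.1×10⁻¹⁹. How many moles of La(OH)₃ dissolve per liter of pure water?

La(OH)₃(s) ⇌ La³⁺(aq) + 3 OH⁻(aq)
For each mole of La(OH)₃ that dissolves per liter, [La³⁺] = s and [OH⁻] = 3s; let s denote this solubility.
Ksp = [La³⁺][OH⁻]^3 = s · (3s)^3 = 27s^4
27s^4 = 1.1×10⁻¹⁹  ⇒  s^4 = 4.1×10⁻²¹
Taking the 4th root, s = 8.0×10⁻⁶ mol L⁻¹.

8.0×10⁻⁶ M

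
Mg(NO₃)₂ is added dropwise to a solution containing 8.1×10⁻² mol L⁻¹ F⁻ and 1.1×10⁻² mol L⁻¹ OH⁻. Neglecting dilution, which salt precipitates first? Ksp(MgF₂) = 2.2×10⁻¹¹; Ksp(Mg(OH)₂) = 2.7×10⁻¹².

A salt starts to precipitate once the ion product Q reaches its Ksp.
For MgF₂: [Mg²⁺] = (Ksp/[F⁻]^2) = 3.4×10⁻⁹ mol L⁻¹
For Mg(OH)₂: [Mg²⁺] = (Ksp/[OH⁻]^2) = 2.2×10⁻⁸ mol L⁻¹
MgF₂ requires the lower [Mg²⁺], so it precipitates first.

MgF₂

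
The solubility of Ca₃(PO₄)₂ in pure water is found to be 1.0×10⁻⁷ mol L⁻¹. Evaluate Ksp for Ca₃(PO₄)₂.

Ca₃(PO₄)₂(s) ⇌ 3 Ca²⁺(aq) + 2 PO₄³⁻(aq)
Let s be the molar solubility. Then [Ca²⁺] = 3s and [PO₄³⁻] = 2s.
Ksp = [Ca²⁺]^3[PO₄³⁻]^2 = (3s)^3 · (2s)^2 = 108s^5
Ksp = 108 × (1.0×10⁻⁷)^5 = 1.1×10⁻³³

Ksp = 1.1×10⁻³³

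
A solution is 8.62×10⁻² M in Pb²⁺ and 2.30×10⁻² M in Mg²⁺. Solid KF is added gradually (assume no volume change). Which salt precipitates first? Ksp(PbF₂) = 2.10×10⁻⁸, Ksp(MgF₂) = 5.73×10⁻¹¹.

The threshold for precipitation is Q = Ksp.
For PbF₂: [F⁻] = (Ksp/[Pb²⁺])^(1/2) = 4.94×10⁻⁴ M
For MgF₂: [F⁻] = (Ksp/[Mg²⁺])^(1/2) = 4.99×10⁻⁵ M
MgF₂ requires the lower [F⁻], so it precipitates first.

MgF₂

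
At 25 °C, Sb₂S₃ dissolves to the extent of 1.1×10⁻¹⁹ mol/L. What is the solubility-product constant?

Ksp = 1.7×10⁻⁹³

Sb₂S₃(s) ⇌ 2 Sb³⁺(aq) + 3 S²⁻(aq)
Let s be the molar solubility. Then [Sb³⁺] = 2s and [S²⁻] = 3s.
Ksp = [Sb³⁺]^2[S²⁻]^3 = (2s)^2 · (3s)^3 = 108s^5
Ksp = 108 × (1.1×10⁻¹⁹)^5 = 1.7×10⁻⁹³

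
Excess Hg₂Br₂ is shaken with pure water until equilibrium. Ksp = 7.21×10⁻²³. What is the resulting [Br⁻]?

5.24×10⁻⁸ M

Hg₂Br₂(s) ⇌ Hg₂²⁺(aq) + 2 Br⁻(aq)
Call the molar solubility s, so that [Hg₂²⁺] = s and [Br⁻] = 2s.
Ksp = [Hg₂²⁺][Br⁻]^2 = s · (2s)^2 = 4s^3 = 7.21×10⁻²³
s = 2.62×10⁻⁸ M
[Br⁻] = 2s = 5.24×10⁻⁸ M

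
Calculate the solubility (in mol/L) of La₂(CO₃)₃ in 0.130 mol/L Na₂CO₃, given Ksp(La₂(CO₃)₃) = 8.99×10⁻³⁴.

3.20×10⁻¹⁶ M

La₂(CO₃)₃(s) ⇌ 2 La³⁺(aq) + 3 CO₃²⁻(aq)
Let s be the solubility of La₂(CO₃)₃ here. The common ion gives [CO₃²⁻] ≈ 0.130 mol/L, and [La³⁺] = 2s.
Ksp = [La³⁺]^2[CO₃²⁻]^3 = (2s)^2(0.130)^3
(2s)^2 = 8.99×10⁻³⁴ / (0.130)^3 = 4.09×10⁻³¹
s = 3.20×10⁻¹⁶ mol/L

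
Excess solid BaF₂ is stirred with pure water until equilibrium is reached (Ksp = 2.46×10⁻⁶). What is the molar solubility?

8.50×10⁻³ M

BaF₂(s) ⇌ Ba²⁺(aq) + 2 F⁻(aq)
If s mol/L of BaF₂ dissolves, [Ba²⁺] = s and [F⁻] = 2s.
Ksp = [Ba²⁺][F⁻]^2 = s · (2s)^2 = 4s^3
4s^3 = 2.46×10⁻⁶  ⇒  s^3 = 6.15×10⁻⁷
s = (6.15×10⁻⁷)^(1/3) = 8.50×10⁻³ mol L⁻¹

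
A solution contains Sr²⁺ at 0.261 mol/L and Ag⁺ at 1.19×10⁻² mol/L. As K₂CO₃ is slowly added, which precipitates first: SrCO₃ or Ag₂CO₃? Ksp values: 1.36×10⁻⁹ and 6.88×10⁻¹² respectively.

The threshold for precipitation is Q = Ksp.
For SrCO₃: [CO₃²⁻] = (Ksp/[Sr²⁺]) = 5.21×10⁻⁹ mol/L
For Ag₂CO₃: [CO₃²⁻] = (Ksp/[Ag⁺]^2) = 4.86×10⁻⁸ mol/L
The smaller threshold [CO₃²⁻] is reached first, so SrCO₃ precipitates first.

SrCO₃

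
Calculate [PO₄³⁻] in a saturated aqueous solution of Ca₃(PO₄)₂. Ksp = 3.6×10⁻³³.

2.5×10⁻⁷ M

Ca₃(PO₄)₂(s) ⇌ 3 Ca²⁺(aq) + 2 PO₄³⁻(aq)
Let s be the molar solubility. Then [Ca²⁺] = 3s and [PO₄³⁻] = 2s.
Ksp = [Ca²⁺]^3[PO₄³⁻]^2 = (3s)^3 · (2s)^2 = 108s^5 = 3.6×10⁻³³
s = 1.3×10⁻⁷ mol/L
[PO₄³⁻] = 2s = 2.5×10⁻⁷ mol/L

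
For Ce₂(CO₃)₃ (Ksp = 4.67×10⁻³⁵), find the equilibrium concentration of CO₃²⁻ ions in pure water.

1.60×10⁻⁷ M

Ce₂(CO₃)₃(s) ⇌ 2 Ce³⁺(aq) + 3 CO₃²⁻(aq)
With molar solubility s: [Ce³⁺] = 2s, [CO₃²⁻] = 3s.
Ksp = [Ce³⁺]^2[CO₃²⁻]^3 = (2s)^2 · (3s)^3 = 108s^5 = 4.67×10⁻³⁵
s = 5.34×10⁻⁸ M
[CO₃²⁻] = 3s = 1.60×10⁻⁷ M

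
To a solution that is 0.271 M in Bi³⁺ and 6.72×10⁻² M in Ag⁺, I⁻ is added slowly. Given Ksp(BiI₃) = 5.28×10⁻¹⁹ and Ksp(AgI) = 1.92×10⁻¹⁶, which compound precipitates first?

AgI

Each salt precipitates once Q = Ksp for that salt.
For BiI₃: [I⁻] = (Ksp/[Bi³⁺])^(1/3) = 1.25×10⁻⁶ M
For AgI: [I⁻] = (Ksp/[Ag⁺]) = 2.86×10⁻¹⁵ M
AgI requires the lower [I⁻], so it precipitates first.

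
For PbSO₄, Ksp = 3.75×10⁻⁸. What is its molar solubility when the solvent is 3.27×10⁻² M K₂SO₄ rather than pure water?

PbSO₄(s) ⇌ Pb²⁺(aq) + SO₄²⁻(aq)
SO₄²⁻ is already present at 3.27×10⁻² M. If s mol/L of PbSO₄ dissolves, [Pb²⁺] = s while [SO₄²⁻] ≈ 3.27×10⁻² M.
Ksp = [Pb²⁺][SO₄²⁻] = s(3.27×10⁻²)
s = 3.75×10⁻⁸ / (3.27×10⁻²) = 1.15×10⁻⁶
s = 1.15×10⁻⁶ M

1.15×10⁻⁶ M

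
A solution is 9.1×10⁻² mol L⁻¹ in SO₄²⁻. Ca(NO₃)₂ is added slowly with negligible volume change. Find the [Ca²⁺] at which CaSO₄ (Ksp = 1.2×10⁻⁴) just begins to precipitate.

Precipitation begins when Q = Ksp.
CaSO₄(s) ⇌ Ca²⁺(aq) + SO₄²⁻(aq)
Ksp = [Ca²⁺][SO₄²⁻] = [Ca²⁺](9.1×10⁻²)
[Ca²⁺] = 1.2×10⁻⁴ / (9.1×10⁻²) = 1.3×10⁻³
[Ca²⁺] = 1.3×10⁻³ mol L⁻¹

1.3×10⁻³ M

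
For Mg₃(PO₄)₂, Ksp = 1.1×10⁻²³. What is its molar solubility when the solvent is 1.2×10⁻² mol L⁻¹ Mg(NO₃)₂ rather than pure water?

1.3×10⁻⁹ M

Mg₃(PO₄)₂(s) ⇌ 3 Mg²⁺(aq) + 2 PO₄³⁻(aq)
The solution already contains Mg²⁺ at 1.2×10⁻² mol L⁻¹. Let s be the molar solubility of Mg₃(PO₄)₂.
[Mg²⁺] ≈ 1.2×10⁻² mol L⁻¹ (common ion dominates); [PO₄³⁻] = 2s.
Ksp = [Mg²⁺]^3[PO₄³⁻]^2 = (1.2×10⁻²)^3(2s)^2
(2s)^2 = 1.1×10⁻²³ / (1.2×10⁻²)^3 = 6.4×10⁻¹⁸
s = 1.3×10⁻⁹ mol L⁻¹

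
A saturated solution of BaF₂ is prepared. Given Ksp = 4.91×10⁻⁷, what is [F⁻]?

BaF₂(s) ⇌ Ba²⁺(aq) + 2 F⁻(aq)
Let s be the molar solubility. Then [Ba²⁺] = s and [F⁻] = 2s.
Ksp = [Ba²⁺][F⁻]^2 = s · (2s)^2 = 4s^3 = 4.91×10⁻⁷
s = 4.97×10⁻³ mol L⁻¹
[F⁻] = 2s = 9.94×10⁻³ mol L⁻¹

9.94×10⁻³ M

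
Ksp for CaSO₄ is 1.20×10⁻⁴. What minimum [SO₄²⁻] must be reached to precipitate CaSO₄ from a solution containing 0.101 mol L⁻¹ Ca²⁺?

Precipitation of each salt begins when its ion product equals Ksp.
CaSO₄(s) ⇌ Ca²⁺(aq) + SO₄²⁻(aq)
Ksp = [Ca²⁺][SO₄²⁻] = [SO₄²⁻](0.101)
[SO₄²⁻] = 1.20×10⁻⁴ / (0.101) = 1.19×10⁻³
[SO₄²⁻] = 1.19×10⁻³ mol L⁻¹

1.19×10⁻³ M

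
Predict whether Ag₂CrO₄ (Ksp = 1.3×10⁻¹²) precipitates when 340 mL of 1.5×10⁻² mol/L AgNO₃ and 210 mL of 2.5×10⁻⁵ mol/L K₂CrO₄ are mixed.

After mixing, V = 340 mL + 210 mL = 550 mL.
[Ag⁺] = (1.5×10⁻²)(340)/550 = 9.3×10⁻³ mol/L
[CrO₄²⁻] = (2.5×10⁻⁵)(210)/550 = 9.5×10⁻⁶ mol/L
Q = [Ag⁺]^2[CrO₄²⁻] = 8.2×10⁻¹⁰
Since Q (8.2×10⁻¹⁰) exceeds Ksp (1.3×10⁻¹²), Ag₂CrO₄ will precipitate.

Yes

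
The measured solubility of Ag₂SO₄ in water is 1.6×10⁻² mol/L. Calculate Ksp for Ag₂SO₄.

Ksp = 1.6×10⁻⁵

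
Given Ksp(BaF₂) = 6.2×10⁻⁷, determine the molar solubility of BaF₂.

BaF₂(s) ⇌ Ba²⁺(aq) + 2 F⁻(aq)
Call the molar solubility s, so that [Ba²⁺] = s and [F⁻] = 2s.
Ksp = [Ba²⁺][F⁻]^2 = s · (2s)^2 = 4s^3
4s^3 = 6.2×10⁻⁷  ⇒  s^3 = 1.6×10⁻⁷
s = 5.4×10⁻³ mol/L

5.4×10⁻³ M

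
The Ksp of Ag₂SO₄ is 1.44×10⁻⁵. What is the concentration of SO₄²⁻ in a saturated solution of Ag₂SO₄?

1.53×10⁻² M

Ag₂SO₄(s) ⇌ 2 Ag⁺(aq) + SO₄²⁻(aq)
Call the molar solubility s, so that [Ag⁺] = 2s and [SO₄²⁻] = s.
Ksp = [Ag⁺]^2[SO₄²⁻] = (2s)^2 · s = 4s^3 = 1.44×10⁻⁵
s = 1.53×10⁻² mol L⁻¹
[SO₄²⁻] = s = 1.53×10⁻² mol L⁻¹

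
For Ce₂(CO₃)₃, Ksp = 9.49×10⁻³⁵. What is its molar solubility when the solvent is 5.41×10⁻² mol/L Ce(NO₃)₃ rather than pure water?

1.06×10⁻¹¹ M

Ce₂(CO₃)₃(s) ⇌ 2 Ce³⁺(aq) + 3 CO₃²⁻(aq)
Ce³⁺ is already present at 5.41×10⁻² mol/L. If s mol/L of Ce₂(CO₃)₃ dissolves, [CO₃²⁻] = 3s while [Ce³⁺] ≈ 5.41×10⁻² mol/L.
Ksp = [Ce³⁺]^2[CO₃²⁻]^3 = (5.41×10⁻²)^2(3s)^3
(3s)^3 = 9.49×10⁻³⁵ / (5.41×10⁻²)^2 = 3.24×10⁻³²
s = 1.06×10⁻¹¹ mol/L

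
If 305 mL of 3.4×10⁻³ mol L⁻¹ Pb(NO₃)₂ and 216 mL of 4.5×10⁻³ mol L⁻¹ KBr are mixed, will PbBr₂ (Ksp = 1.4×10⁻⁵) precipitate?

No

After mixing, V = 305 mL + 216 mL = 521 mL.
[Pb²⁺] = (3.4×10⁻³)(305)/521 = 2.0×10⁻³ mol L⁻¹
[Br⁻] = (4.5×10⁻³)(216)/521 = 1.9×10⁻³ mol L⁻¹
Q = [Pb²⁺][Br⁻]^2 = 6.9×10⁻⁹
Since Q (6.9×10⁻⁹) is less than Ksp (1.4×10⁻⁵), no PbBr₂ precipitates.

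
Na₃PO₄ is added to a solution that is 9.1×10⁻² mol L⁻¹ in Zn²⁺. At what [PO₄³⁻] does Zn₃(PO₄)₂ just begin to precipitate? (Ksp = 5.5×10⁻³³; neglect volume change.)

A salt starts to precipitate once the ion product Q reaches its Ksp.
Zn₃(PO₄)₂(s) ⇌ 3 Zn²⁺(aq) + 2 PO₄³⁻(aq)
Ksp = [Zn²⁺]^3[PO₄³⁻]^2 = [PO₄³⁻]^2(9.1×10⁻²)^3
[PO₄³⁻]^2 = 5.5×10⁻³³ / (9.1×10⁻²)^3 = 7.3×10⁻³⁰
[PO₄³⁻] = 2.7×10⁻¹⁵ mol L⁻¹

2.7×10⁻¹⁵ M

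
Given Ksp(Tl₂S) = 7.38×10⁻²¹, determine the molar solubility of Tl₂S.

1.23×10⁻⁷ M

Tl₂S(s) ⇌ 2 Tl⁺(aq) + S²⁻(aq)
With molar solubility s: [Tl⁺] = 2s, [S²⁻] = s.
Ksp = [Tl⁺]^2[S²⁻] = (2s)^2 · s = 4s^3
4s^3 = 7.38×10⁻²¹  ⇒  s^3 = 1.85×10⁻²¹
s = 1.23×10⁻⁷ mol/L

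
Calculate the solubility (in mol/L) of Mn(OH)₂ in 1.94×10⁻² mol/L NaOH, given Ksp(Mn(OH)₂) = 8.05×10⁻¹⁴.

Mn(OH)₂(s) ⇌ Mn²⁺(aq) + 2 OH⁻(aq)
Let s be the solubility of Mn(OH)₂ here. The common ion gives [OH⁻] ≈ 1.94×10⁻² mol/L, and [Mn²⁺] = s.
Ksp = [Mn²⁺][OH⁻]^2 = s(1.94×10⁻²)^2
s = 8.05×10⁻¹⁴ / (1.94×10⁻²)^2 = 2.14×10⁻¹⁰
s = 2.14×10⁻¹⁰ mol/L

2.14×10⁻¹⁰ M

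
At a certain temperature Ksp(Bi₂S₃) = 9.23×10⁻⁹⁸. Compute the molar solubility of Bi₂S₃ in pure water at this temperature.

Bi₂S₃(s) ⇌ 2 Bi³⁺(aq) + 3 S²⁻(aq)
If s mol/L of Bi₂S₃ dissolves, [Bi³⁺] = 2s and [S²⁻] = 3s.
Ksp = [Bi³⁺]^2[S²⁻]^3 = (2s)^2 · (3s)^3 = 108s^5
108s^5 = 9.23×10⁻⁹⁸  ⇒  s^5 = 8.55×10⁻¹⁰⁰
Taking the 5th root, s = 1.54×10⁻²⁰ mol L⁻¹.

1.54×10⁻²⁰ M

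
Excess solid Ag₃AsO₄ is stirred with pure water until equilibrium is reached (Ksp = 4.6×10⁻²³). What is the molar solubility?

1.1×10⁻⁶ M

Ag₃AsO₄(s) ⇌ 3 Ag⁺(aq) + AsO₄³⁻(aq)
Let s be the molar solubility. Then [Ag⁺] = 3s and [AsO₄³⁻] = s.
Ksp = [Ag⁺]^3[AsO₄³⁻] = (3s)^3 · s = 27s^4
27s^4 = 4.6×10⁻²³  ⇒  s^4 = 1.7×10⁻²⁴
Taking the 4th root, s = 1.1×10⁻⁶ mol/L.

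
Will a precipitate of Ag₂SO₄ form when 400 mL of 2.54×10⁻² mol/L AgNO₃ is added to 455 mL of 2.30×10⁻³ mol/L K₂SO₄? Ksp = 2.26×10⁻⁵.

After mixing, V = 400 mL + 455 mL = 855 mL.
[Ag⁺] = (2.54×10⁻²)(400)/855 = 1.19×10⁻² mol/L
[SO₄²⁻] = (2.30×10⁻³)(455)/855 = 1.22×10⁻³ mol/L
Q = [Ag⁺]^2[SO₄²⁻] = 1.73×10⁻⁷
Q < Ksp (1.73×10⁻⁷ vs 2.26×10⁻⁵); the solution remains unsaturated and no precipitate forms.

No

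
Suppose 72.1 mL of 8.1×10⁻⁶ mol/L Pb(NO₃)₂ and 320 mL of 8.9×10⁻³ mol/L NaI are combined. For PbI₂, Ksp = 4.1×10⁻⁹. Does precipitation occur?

The combined volume is 392.1 mL.
[Pb²⁺] = (8.1×10⁻⁶)(72.1)/392.1 = 1.5×10⁻⁶ mol/L
[I⁻] = (8.9×10⁻³)(320)/392.1 = 7.3×10⁻³ mol/L
Q = [Pb²⁺][I⁻]^2 = 7.9×10⁻¹¹
Q < Ksp (7.9×10⁻¹¹ vs 4.1×10⁻⁹); the solution remains unsaturated and no precipitate forms.

No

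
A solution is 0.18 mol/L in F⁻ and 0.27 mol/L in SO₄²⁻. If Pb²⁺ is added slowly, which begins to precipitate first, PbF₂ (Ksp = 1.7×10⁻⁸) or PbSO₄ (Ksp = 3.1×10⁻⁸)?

PbSO₄

The threshold for precipitation is Q = Ksp.
For PbF₂: [Pb²⁺] = (Ksp/[F⁻]^2) = 5.2×10⁻⁷ mol/L
For PbSO₄: [Pb²⁺] = (Ksp/[SO₄²⁻]) = 1.1×10⁻⁷ mol/L
The smaller threshold [Pb²⁺] is reached first, so PbSO₄ precipitates first.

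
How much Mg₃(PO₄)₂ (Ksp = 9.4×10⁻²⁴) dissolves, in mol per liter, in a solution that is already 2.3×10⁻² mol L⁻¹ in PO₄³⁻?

8.7×10⁻⁸ M

Mg₃(PO₄)₂(s) ⇌ 3 Mg²⁺(aq) + 2 PO₄³⁻(aq)
With PO₄³⁻ already at 2.3×10⁻² mol L⁻¹ and s small, take [PO₄³⁻] ≈ 2.3×10⁻² mol L⁻¹ and [Mg²⁺] = 3s.
Ksp = [Mg²⁺]^3[PO₄³⁻]^2 = (3s)^3(2.3×10⁻²)^2
(3s)^3 = 9.4×10⁻²⁴ / (2.3×10⁻²)^2 = 1.8×10⁻²⁰
s = 8.7×10⁻⁸ mol L⁻¹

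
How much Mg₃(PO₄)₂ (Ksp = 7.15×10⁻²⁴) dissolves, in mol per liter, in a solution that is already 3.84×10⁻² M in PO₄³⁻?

Mg₃(PO₄)₂(s) ⇌ 3 Mg²⁺(aq) + 2 PO₄³⁻(aq)
Let s be the solubility of Mg₃(PO₄)₂ here. The common ion gives [PO₄³⁻] ≈ 3.84×10⁻² M, and [Mg²⁺] = 3s.
Ksp = [Mg²⁺]^3[PO₄³⁻]^2 = (3s)^3(3.84×10⁻²)^2
(3s)^3 = 7.15×10⁻²⁴ / (3.84×10⁻²)^2 = 4.85×10⁻²¹
s = 5.64×10⁻⁸ M

5.64×10⁻⁸ M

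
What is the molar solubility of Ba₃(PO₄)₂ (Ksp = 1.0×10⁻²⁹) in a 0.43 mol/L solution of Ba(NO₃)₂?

Ba₃(PO₄)₂(s) ⇌ 3 Ba²⁺(aq) + 2 PO₄³⁻(aq)
With Ba²⁺ already at 0.43 mol/L and s small, take [Ba²⁺] ≈ 0.43 mol/L and [PO₄³⁻] = 2s.
Ksp = [Ba²⁺]^3[PO₄³⁻]^2 = (0.43)^3(2s)^2
(2s)^2 = 1.0×10⁻²⁹ / (0.43)^3 = 1.3×10⁻²⁸
s = 5.6×10⁻¹⁵ mol/L

5.6×10⁻¹⁵ M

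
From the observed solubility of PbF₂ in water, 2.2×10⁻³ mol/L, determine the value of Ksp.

Ksp = 4.3×10⁻⁸

PbF₂(s) ⇌ Pb²⁺(aq) + 2 F⁻(aq)
Call the molar solubility s, so that [Pb²⁺] = s and [F⁻] = 2s.
Ksp = [Pb²⁺][F⁻]^2 = s · (2s)^2 = 4s^3
Ksp = 4 × (2.2×10⁻³)^3 = 4.3×10⁻⁸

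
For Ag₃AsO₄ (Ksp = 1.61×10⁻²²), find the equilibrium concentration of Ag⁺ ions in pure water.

4.69×10⁻⁶ M

Ag₃AsO₄(s) ⇌ 3 Ag⁺(aq) + AsO₄³⁻(aq)
For each mole of Ag₃AsO₄ that dissolves per liter, [Ag⁺] = 3s and [AsO₄³⁻] = s; let s denote this solubility.
Ksp = [Ag⁺]^3[AsO₄³⁻] = (3s)^3 · s = 27s^4 = 1.61×10⁻²²
s = 1.56×10⁻⁶ mol L⁻¹
[Ag⁺] = 3s = 4.69×10⁻⁶ mol L⁻¹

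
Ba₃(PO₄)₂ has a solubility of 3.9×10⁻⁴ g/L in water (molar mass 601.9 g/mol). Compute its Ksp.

Ksp = 1.2×10⁻²⁹

s = (3.9×10⁻⁴ g L⁻¹)/(601.9 g mol⁻¹) = 6.479×10⁻⁷ M
Ba₃(PO₄)₂(s) ⇌ 3 Ba²⁺(aq) + 2 PO₄³⁻(aq)
Call the molar solubility s, so that [Ba²⁺] = 3s and [PO₄³⁻] = 2s.
Ksp = [Ba²⁺]^3[PO₄³⁻]^2 = (3s)^3 · (2s)^2 = 108s^5
Ksp = 108 × (6.479×10⁻⁷)^5 = 1.2×10⁻²⁹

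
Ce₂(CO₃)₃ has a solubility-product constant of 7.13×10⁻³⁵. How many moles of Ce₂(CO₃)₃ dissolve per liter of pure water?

Ce₂(CO₃)₃(s) ⇌ 2 Ce³⁺(aq) + 3 CO₃²⁻(aq)
With molar solubility s: [Ce³⁺] = 2s, [CO₃²⁻] = 3s.
Ksp = [Ce³⁺]^2[CO₃²⁻]^3 = (2s)^2 · (3s)^3 = 108s^5
108s^5 = 7.13×10⁻³⁵  ⇒  s^5 = 6.60×10⁻³⁷
s = 5.81×10⁻⁸ M

5.81×10⁻⁸ M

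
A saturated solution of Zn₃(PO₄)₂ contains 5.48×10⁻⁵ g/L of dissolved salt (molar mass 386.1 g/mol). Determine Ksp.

Molar solubility s = (5.48×10⁻⁵ g/L) / (386.1 g/mol) = 1.4193×10⁻⁷ mol/L
Zn₃(PO₄)₂(s) ⇌ 3 Zn²⁺(aq) + 2 PO₄³⁻(aq)
Let s be the molar solubility. Then [Zn²⁺] = 3s and [PO₄³⁻] = 2s.
Ksp = [Zn²⁺]^3[PO₄³⁻]^2 = (3s)^3 · (2s)^2 = 108s^5
Ksp = 108 × (1.4193×10⁻⁷)^5 = 6.22×10⁻³³

Ksp = 6.22×10⁻³³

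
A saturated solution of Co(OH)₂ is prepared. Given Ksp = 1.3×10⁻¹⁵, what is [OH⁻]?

1.4×10⁻⁵ M

Co(OH)₂(s) ⇌ Co²⁺(aq) + 2 OH⁻(aq)
If s mol/L of Co(OH)₂ dissolves, [Co²⁺] = s and [OH⁻] = 2s.
Ksp = [Co²⁺][OH⁻]^2 = s · (2s)^2 = 4s^3 = 1.3×10⁻¹⁵
s = 6.9×10⁻⁶ mol/L
[OH⁻] = 2s = 1.4×10⁻⁵ mol/L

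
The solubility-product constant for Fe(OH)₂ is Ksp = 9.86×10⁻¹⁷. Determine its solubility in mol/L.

Fe(OH)₂(s) ⇌ Fe²⁺(aq) + 2 OH⁻(aq)
If s mol/L of Fe(OH)₂ dissolves, [Fe²⁺] = s and [OH⁻] = 2s.
Ksp = [Fe²⁺][OH⁻]^2 = s · (2s)^2 = 4s^3
4s^3 = 9.86×10⁻¹⁷  ⇒  s^3 = 2.47×10⁻¹⁷
s = 2.91×10⁻⁶ mol/L

2.91×10⁻⁶ M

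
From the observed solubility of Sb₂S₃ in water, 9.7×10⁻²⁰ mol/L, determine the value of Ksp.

Sb₂S₃(s) ⇌ 2 Sb³⁺(aq) + 3 S²⁻(aq)
For each mole of Sb₂S₃ that dissolves per liter, [Sb³⁺] = 2s and [S²⁻] = 3s; let s denote this solubility.
Ksp = [Sb³⁺]^2[S²⁻]^3 = (2s)^2 · (3s)^3 = 108s^5
Ksp = 108 × (9.7×10⁻²⁰)^5 = 9.3×10⁻⁹⁴

Ksp = 9.3×10⁻⁹⁴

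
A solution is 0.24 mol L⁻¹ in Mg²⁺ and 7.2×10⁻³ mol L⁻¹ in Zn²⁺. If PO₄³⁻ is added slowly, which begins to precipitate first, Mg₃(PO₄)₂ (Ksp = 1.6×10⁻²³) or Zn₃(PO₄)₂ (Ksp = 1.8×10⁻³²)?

The threshold for precipitation is Q = Ksp.
For Mg₃(PO₄)₂: [PO₄³⁻] = (Ksp/[Mg²⁺]^3)^(1/2) = 3.4×10⁻¹¹ mol L⁻¹
For Zn₃(PO₄)₂: [PO₄³⁻] = (Ksp/[Zn²⁺]^3)^(1/2) = 2.2×10⁻¹³ mol L⁻¹
Since Zn₃(PO₄)₂ needs less PO₄³⁻ to reach saturation, it precipitates first.

Zn₃(PO₄)₂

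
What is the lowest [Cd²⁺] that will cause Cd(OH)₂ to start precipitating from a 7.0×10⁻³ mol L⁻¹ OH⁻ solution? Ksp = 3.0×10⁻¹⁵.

The threshold for precipitation is Q = Ksp.
Cd(OH)₂(s) ⇌ Cd²⁺(aq) + 2 OH⁻(aq)
Ksp = [Cd²⁺][OH⁻]^2 = [Cd²⁺](7.0×10⁻³)^2
[Cd²⁺] = 3.0×10⁻¹⁵ / (7.0×10⁻³)^2 = 6.1×10⁻¹¹
[Cd²⁺] = 6.1×10⁻¹¹ mol L⁻¹

6.1×10⁻¹¹ M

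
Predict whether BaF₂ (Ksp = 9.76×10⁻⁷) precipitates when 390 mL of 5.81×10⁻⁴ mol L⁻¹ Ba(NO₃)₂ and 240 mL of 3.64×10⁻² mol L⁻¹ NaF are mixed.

After mixing, V = 390 mL + 240 mL = 630 mL.
[Ba²⁺] = (5.81×10⁻⁴)(390)/630 = 3.60×10⁻⁴ mol L⁻¹
[F⁻] = (3.64×10⁻²)(240)/630 = 1.39×10⁻² mol L⁻¹
Q = [Ba²⁺][F⁻]^2 = 6.92×10⁻⁸
Q = 6.92×10⁻⁸ < Ksp = 9.76×10⁻⁷, so the solution is unsaturated and no precipitate forms.

No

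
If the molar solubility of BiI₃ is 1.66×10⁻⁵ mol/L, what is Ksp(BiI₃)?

BiI₃(s) ⇌ Bi³⁺(aq) + 3 I⁻(aq)
Let s be the molar solubility. Then [Bi³⁺] = s and [I⁻] = 3s.
Ksp = [Bi³⁺][I⁻]^3 = s · (3s)^3 = 27s^4
Ksp = 27 × (1.66×10⁻⁵)^4 = 2.05×10⁻¹⁸

Ksp = 2.05×10⁻¹⁸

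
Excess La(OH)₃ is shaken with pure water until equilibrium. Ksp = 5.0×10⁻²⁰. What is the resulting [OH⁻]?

2.0×10⁻⁵ M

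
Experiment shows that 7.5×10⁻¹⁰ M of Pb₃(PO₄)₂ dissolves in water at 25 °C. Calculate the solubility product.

Pb₃(PO₄)₂(s) ⇌ 3 Pb²⁺(aq) + 2 PO₄³⁻(aq)
For each mole of Pb₃(PO₄)₂ that dissolves per liter, [Pb²⁺] = 3s and [PO₄³⁻] = 2s; let s denote this solubility.
Ksp = [Pb²⁺]^3[PO₄³⁻]^2 = (3s)^3 · (2s)^2 = 108s^5
Ksp = 108 × (7.5×10⁻¹⁰)^5 = 2.6×10⁻⁴⁴

Ksp = 2.6×10⁻⁴⁴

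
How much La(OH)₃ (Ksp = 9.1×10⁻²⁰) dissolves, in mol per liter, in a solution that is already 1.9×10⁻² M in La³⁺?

La(OH)₃(s) ⇌ La³⁺(aq) + 3 OH⁻(aq)
Let s be the solubility of La(OH)₃ here. The common ion gives [La³⁺] ≈ 1.9×10⁻² M, and [OH⁻] = 3s.
Ksp = [La³⁺][OH⁻]^3 = (1.9×10⁻²)(3s)^3
(3s)^3 = 9.1×10⁻²⁰ / (1.9×10⁻²) = 4.8×10⁻¹⁸
s = 5.6×10⁻⁷ M

5.6×10⁻⁷ M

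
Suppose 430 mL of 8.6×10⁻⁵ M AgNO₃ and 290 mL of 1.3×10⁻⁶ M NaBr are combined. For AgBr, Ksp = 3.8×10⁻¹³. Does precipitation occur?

After mixing, V = 430 mL + 290 mL = 720 mL.
[Ag⁺] = (8.6×10⁻⁵)(430)/720 = 5.1×10⁻⁵ M
[Br⁻] = (1.3×10⁻⁶)(290)/720 = 5.2×10⁻⁷ M
Q = [Ag⁺][Br⁻] = 2.7×10⁻¹¹
Since Q (2.7×10⁻¹¹) exceeds Ksp (3.8×10⁻¹³), AgBr will precipitate.

Yes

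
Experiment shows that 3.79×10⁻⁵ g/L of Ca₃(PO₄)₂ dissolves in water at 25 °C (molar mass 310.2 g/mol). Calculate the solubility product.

s = (3.79×10⁻⁵ g L⁻¹)/(310.2 g mol⁻¹) = 1.2218×10⁻⁷ M
Ca₃(PO₄)₂(s) ⇌ 3 Ca²⁺(aq) + 2 PO₄³⁻(aq)
If s mol/L of Ca₃(PO₄)₂ dissolves, [Ca²⁺] = 3s and [PO₄³⁻] = 2s.
Ksp = [Ca²⁺]^3[PO₄³⁻]^2 = (3s)^3 · (2s)^2 = 108s^5
Ksp = 108 × (1.2218×10⁻⁷)^5 = 2.94×10⁻³³

Ksp = 2.94×10⁻³³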